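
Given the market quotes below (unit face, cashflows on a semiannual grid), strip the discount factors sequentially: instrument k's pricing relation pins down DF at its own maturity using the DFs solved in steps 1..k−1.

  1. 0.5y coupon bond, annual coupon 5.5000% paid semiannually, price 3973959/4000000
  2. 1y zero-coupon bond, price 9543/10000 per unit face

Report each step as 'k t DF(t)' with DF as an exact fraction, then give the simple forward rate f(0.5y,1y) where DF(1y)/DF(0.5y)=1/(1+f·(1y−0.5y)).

step 1 [0.5y] bond c/2=11/400: DF=(3973959/4000000 − 11/400·(0))/(1+11/400) = 9669/10000 ≈ 0.966900
step 2 [1y] zero: DF = P = 9543/10000 ≈ 0.954300

1 1/2 9669/10000
2 1 9543/10000
f(0.5y,1y) = ((9669/10000)/(9543/10000) − 1)/(1/2) = 84/3181 ≈ 2.6407%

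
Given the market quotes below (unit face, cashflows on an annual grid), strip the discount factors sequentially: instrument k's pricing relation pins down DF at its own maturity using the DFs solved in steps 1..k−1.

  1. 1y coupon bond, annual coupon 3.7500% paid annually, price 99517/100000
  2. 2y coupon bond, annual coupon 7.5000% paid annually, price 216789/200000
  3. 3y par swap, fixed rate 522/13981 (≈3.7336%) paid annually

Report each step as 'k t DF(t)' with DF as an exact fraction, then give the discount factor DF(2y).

1 1 1199/1250
2 2 4707/5000
3 3 2239/2500
DF(2y) = 4707/5000 ≈ 0.941400

step 1 [1y] bond c/1=3/80: DF=(99517/100000 − 3/80·(0))/(1+3/80) = 1199/1250 ≈ 0.959200
step 2 [2y] bond c/1=3/40: DF=(216789/200000 − 3/40·(0.959200))/(1+3/40) = 4707/5000 ≈ 0.941400
step 3 [3y] swap r/1=522/13981: DF=(1 − 522/13981·(0.959200+0.941400))/(1+522/13981) = 2239/2500 ≈ 0.895600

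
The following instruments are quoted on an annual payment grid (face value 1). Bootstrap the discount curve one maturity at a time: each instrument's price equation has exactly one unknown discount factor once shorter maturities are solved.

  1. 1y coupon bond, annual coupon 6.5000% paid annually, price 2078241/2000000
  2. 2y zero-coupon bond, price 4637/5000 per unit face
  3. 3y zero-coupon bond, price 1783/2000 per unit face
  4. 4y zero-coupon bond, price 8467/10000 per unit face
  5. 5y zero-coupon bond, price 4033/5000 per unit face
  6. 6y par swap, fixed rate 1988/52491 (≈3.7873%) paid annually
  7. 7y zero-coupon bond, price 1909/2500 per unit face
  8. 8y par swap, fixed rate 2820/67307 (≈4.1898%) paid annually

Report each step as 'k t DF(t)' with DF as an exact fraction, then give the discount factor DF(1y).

1 1 9757/10000
2 2 4637/5000
3 3 1783/2000
4 4 8467/10000
5 5 4033/5000
6 6 2003/2500
7 7 1909/2500
8 8 359/500
DF(1y) = 9757/10000 ≈ 0.975700

step 1 [1y] bond c/1=13/200: DF=(2078241/2000000 − 13/200·(0))/(1+13/200) = 9757/10000 ≈ 0.975700
step 2 [2y] zero: DF = P = 4637/5000 ≈ 0.927400
step 3 [3y] zero: DF = P = 1783/2000 ≈ 0.891500
step 4 [4y] zero: DF = P = 8467/10000 ≈ 0.846700
step 5 [5y] zero: DF = P = 4033/5000 ≈ 0.806600
step 6 [6y] swap r/1=1988/52491: DF=(1 − 1988/52491·(0.975700+0.927400+0.891500+0.846700+0.806600))/(1+1988/52491) = 2003/2500 ≈ 0.801200
step 7 [7y] zero: DF = P = 1909/2500 ≈ 0.763600
step 8 [8y] swap r/1=2820/67307: DF=(1 − 2820/67307·(0.975700+0.927400+0.891500+0.846700+0.806600+0.801200+0.763600))/(1+2820/67307) = 359/500 ≈ 0.718000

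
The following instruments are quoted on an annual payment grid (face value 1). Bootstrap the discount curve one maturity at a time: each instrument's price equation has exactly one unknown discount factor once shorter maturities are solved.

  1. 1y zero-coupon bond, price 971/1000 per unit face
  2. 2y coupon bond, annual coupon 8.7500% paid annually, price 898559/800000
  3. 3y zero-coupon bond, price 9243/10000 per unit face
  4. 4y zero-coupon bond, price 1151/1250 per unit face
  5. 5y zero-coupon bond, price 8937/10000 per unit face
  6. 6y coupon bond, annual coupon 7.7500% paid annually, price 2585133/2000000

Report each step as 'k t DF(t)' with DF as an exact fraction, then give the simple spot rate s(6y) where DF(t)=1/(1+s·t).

step 1 [1y] zero: DF = P = 971/1000 ≈ 0.971000
step 2 [2y] bond c/1=7/80: DF=(898559/800000 − 7/80·(0.971000))/(1+7/80) = 9547/10000 ≈ 0.954700
step 3 [3y] zero: DF = P = 9243/10000 ≈ 0.924300
step 4 [4y] zero: DF = P = 1151/1250 ≈ 0.920800
step 5 [5y] zero: DF = P = 8937/10000 ≈ 0.893700
step 6 [6y] bond c/1=31/400: DF=(2585133/2000000 − 31/400·(0.971000+0.954700+0.924300+0.920800+0.893700))/(1+31/400) = 8641/10000 ≈ 0.864100

1 1 971/1000
2 2 9547/10000
3 3 9243/10000
4 4 1151/1250
5 5 8937/10000
6 6 8641/10000
s(6y) = (1/(8641/10000) − 1)/(6) = 453/17282 ≈ 2.6212%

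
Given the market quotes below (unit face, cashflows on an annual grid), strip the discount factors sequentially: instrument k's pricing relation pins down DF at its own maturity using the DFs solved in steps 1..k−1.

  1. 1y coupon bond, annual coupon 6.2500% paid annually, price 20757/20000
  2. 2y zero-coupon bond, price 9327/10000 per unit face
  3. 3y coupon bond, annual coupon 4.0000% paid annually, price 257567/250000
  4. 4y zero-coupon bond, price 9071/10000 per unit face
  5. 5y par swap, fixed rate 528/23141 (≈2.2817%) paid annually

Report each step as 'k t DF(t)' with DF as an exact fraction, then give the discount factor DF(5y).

1 1 1221/1250
2 2 9327/10000
3 3 2293/2500
4 4 9071/10000
5 5 559/625
DF(5y) = 559/625 ≈ 0.894400

step 1 [1y] bond c/1=1/16: DF=(20757/20000 − 1/16·(0))/(1+1/16) = 1221/1250 ≈ 0.976800
step 2 [2y] zero: DF = P = 9327/10000 ≈ 0.932700
step 3 [3y] bond c/1=1/25: DF=(257567/250000 − 1/25·(0.976800+0.932700))/(1+1/25) = 2293/2500 ≈ 0.917200
step 4 [4y] zero: DF = P = 9071/10000 ≈ 0.907100
step 5 [5y] swap r/1=528/23141: DF=(1 − 528/23141·(0.976800+0.932700+0.917200+0.907100))/(1+528/23141) = 559/625 ≈ 0.894400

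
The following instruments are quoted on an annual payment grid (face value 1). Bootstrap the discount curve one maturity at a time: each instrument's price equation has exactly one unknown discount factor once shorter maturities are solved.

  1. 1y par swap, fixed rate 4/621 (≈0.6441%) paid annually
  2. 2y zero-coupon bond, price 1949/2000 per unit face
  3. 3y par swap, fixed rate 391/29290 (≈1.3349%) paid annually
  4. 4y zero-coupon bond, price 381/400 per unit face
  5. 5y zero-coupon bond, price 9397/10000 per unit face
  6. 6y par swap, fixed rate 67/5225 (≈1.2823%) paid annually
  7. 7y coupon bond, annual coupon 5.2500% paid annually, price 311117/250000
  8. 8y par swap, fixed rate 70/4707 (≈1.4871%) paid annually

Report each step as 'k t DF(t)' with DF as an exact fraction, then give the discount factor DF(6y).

1 1 621/625
2 2 1949/2000
3 3 9609/10000
4 4 381/400
5 5 9397/10000
6 6 9263/10000
7 7 8957/10000
8 8 111/125
DF(6y) = 9263/10000 ≈ 0.926300

step 1 [1y] swap r/1=4/621: DF=(1 − 4/621·(0))/(1+4/621) = 621/625 ≈ 0.993600
step 2 [2y] zero: DF = P = 1949/2000 ≈ 0.974500
step 3 [3y] swap r/1=391/29290: DF=(1 − 391/29290·(0.993600+0.974500))/(1+391/29290) = 9609/10000 ≈ 0.960900
step 4 [4y] zero: DF = P = 381/400 ≈ 0.952500
step 5 [5y] zero: DF = P = 9397/10000 ≈ 0.939700
step 6 [6y] swap r/1=67/5225: DF=(1 − 67/5225·(0.993600+0.974500+0.960900+0.952500+0.939700))/(1+67/5225) = 9263/10000 ≈ 0.926300
step 7 [7y] bond c/1=21/400: DF=(311117/250000 − 21/400·(0.993600+0.974500+0.960900+0.952500+0.939700+0.926300))/(1+21/400) = 8957/10000 ≈ 0.895700
step 8 [8y] swap r/1=70/4707: DF=(1 − 70/4707·(0.993600+0.974500+0.960900+0.952500+0.939700+0.926300+0.895700))/(1+70/4707) = 111/125 ≈ 0.888000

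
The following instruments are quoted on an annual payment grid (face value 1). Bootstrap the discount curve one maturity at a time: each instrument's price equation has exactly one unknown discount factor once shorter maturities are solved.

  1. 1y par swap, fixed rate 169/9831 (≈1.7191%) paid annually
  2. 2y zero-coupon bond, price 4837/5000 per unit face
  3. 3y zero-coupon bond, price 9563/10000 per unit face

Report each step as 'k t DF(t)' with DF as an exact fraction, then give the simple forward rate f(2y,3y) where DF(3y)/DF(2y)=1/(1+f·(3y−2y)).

1 1 9831/10000
2 2 4837/5000
3 3 9563/10000
f(2y,3y) = ((4837/5000)/(9563/10000) − 1)/(1) = 111/9563 ≈ 1.1607%

step 1 [1y] swap r/1=169/9831: DF=(1 − 169/9831·(0))/(1+169/9831) = 9831/10000 ≈ 0.983100
step 2 [2y] zero: DF = P = 4837/5000 ≈ 0.967400
step 3 [3y] zero: DF = P = 9563/10000 ≈ 0.956300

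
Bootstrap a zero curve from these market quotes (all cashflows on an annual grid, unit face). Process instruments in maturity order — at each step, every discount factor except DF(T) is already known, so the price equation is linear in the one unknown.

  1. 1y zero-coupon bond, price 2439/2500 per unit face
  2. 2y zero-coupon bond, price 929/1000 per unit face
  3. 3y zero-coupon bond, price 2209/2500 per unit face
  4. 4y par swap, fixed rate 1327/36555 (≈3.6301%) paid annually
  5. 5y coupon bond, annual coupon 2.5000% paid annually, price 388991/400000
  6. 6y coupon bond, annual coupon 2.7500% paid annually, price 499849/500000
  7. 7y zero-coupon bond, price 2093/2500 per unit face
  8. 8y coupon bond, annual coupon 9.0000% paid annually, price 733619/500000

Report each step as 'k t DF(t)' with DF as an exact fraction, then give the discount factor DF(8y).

1 1 2439/2500
2 2 929/1000
3 3 2209/2500
4 4 8673/10000
5 5 2149/2500
6 6 8521/10000
7 7 2093/2500
8 8 4169/5000
DF(8y) = 4169/5000 ≈ 0.833800

step 1 [1y] zero: DF = P = 2439/2500 ≈ 0.975600
step 2 [2y] zero: DF = P = 929/1000 ≈ 0.929000
step 3 [3y] zero: DF = P = 2209/2500 ≈ 0.883600
step 4 [4y] swap r/1=1327/36555: DF=(1 − 1327/36555·(0.975600+0.929000+0.883600))/(1+1327/36555) = 8673/10000 ≈ 0.867300
step 5 [5y] bond c/1=1/40: DF=(388991/400000 − 1/40·(0.975600+0.929000+0.883600+0.867300))/(1+1/40) = 2149/2500 ≈ 0.859600
step 6 [6y] bond c/1=11/400: DF=(499849/500000 − 11/400·(0.975600+0.929000+0.883600+0.867300+0.859600))/(1+11/400) = 8521/10000 ≈ 0.852100
step 7 [7y] zero: DF = P = 2093/2500 ≈ 0.837200
step 8 [8y] bond c/1=9/100: DF=(733619/500000 − 9/100·(0.975600+0.929000+0.883600+0.867300+0.859600+0.852100+0.837200))/(1+9/100) = 4169/5000 ≈ 0.833800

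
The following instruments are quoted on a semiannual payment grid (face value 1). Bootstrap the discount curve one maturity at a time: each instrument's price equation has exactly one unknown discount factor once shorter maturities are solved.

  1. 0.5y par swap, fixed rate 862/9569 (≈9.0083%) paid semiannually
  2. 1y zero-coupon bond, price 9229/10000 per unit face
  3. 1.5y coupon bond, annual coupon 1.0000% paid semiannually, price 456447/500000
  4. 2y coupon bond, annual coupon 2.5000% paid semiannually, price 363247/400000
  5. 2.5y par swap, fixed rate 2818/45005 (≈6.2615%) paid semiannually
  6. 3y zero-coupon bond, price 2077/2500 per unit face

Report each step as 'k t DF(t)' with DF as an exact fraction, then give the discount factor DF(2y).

1 1/2 9569/10000
2 1 9229/10000
3 3/2 899/1000
4 2 4313/5000
5 5/2 8591/10000
6 3 2077/2500
DF(2y) = 4313/5000 ≈ 0.862600

step 1 [0.5y] swap r/2=431/9569: DF=(1 − 431/9569·(0))/(1+431/9569) = 9569/10000 ≈ 0.956900
step 2 [1y] zero: DF = P = 9229/10000 ≈ 0.922900
step 3 [1.5y] bond c/2=1/200: DF=(456447/500000 − 1/200·(0.956900+0.922900))/(1+1/200) = 899/1000 ≈ 0.899000
step 4 [2y] bond c/2=1/80: DF=(363247/400000 − 1/80·(0.956900+0.922900+0.899000))/(1+1/80) = 4313/5000 ≈ 0.862600
step 5 [2.5y] swap r/2=1409/45005: DF=(1 − 1409/45005·(0.956900+0.922900+0.899000+0.862600))/(1+1409/45005) = 8591/10000 ≈ 0.859100
step 6 [3y] zero: DF = P = 2077/2500 ≈ 0.830800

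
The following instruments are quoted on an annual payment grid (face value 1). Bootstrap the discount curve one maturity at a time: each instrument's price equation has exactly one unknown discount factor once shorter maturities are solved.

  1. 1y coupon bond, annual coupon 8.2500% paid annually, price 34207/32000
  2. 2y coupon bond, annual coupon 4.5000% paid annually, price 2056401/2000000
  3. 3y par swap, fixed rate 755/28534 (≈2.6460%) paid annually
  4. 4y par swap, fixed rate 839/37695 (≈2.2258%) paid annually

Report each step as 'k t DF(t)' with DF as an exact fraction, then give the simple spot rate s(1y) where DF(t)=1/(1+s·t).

1 1 79/80
2 2 4707/5000
3 3 1849/2000
4 4 9161/10000
s(1y) = (1/(79/80) − 1)/(1) = 1/79 ≈ 1.2658%

step 1 [1y] bond c/1=33/400: DF=(34207/32000 − 33/400·(0))/(1+33/400) = 79/80 ≈ 0.987500
step 2 [2y] bond c/1=9/200: DF=(2056401/2000000 − 9/200·(0.987500))/(1+9/200) = 4707/5000 ≈ 0.941400
step 3 [3y] swap r/1=755/28534: DF=(1 − 755/28534·(0.987500+0.941400))/(1+755/28534) = 1849/2000 ≈ 0.924500
step 4 [4y] swap r/1=839/37695: DF=(1 − 839/37695·(0.987500+0.941400+0.924500))/(1+839/37695) = 9161/10000 ≈ 0.916100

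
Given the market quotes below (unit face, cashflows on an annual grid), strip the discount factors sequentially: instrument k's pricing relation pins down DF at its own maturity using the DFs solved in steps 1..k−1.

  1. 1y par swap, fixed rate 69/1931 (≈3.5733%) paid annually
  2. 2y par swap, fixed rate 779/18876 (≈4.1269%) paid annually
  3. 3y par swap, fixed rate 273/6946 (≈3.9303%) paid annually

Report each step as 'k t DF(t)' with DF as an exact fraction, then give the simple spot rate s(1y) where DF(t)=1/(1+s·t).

step 1 [1y] swap r/1=69/1931: DF=(1 − 69/1931·(0))/(1+69/1931) = 1931/2000 ≈ 0.965500
step 2 [2y] swap r/1=779/18876: DF=(1 − 779/18876·(0.965500))/(1+779/18876) = 9221/10000 ≈ 0.922100
step 3 [3y] swap r/1=273/6946: DF=(1 − 273/6946·(0.965500+0.922100))/(1+273/6946) = 2227/2500 ≈ 0.890800

1 1 1931/2000
2 2 9221/10000
3 3 2227/2500
s(1y) = (1/(1931/2000) − 1)/(1) = 69/1931 ≈ 3.5733%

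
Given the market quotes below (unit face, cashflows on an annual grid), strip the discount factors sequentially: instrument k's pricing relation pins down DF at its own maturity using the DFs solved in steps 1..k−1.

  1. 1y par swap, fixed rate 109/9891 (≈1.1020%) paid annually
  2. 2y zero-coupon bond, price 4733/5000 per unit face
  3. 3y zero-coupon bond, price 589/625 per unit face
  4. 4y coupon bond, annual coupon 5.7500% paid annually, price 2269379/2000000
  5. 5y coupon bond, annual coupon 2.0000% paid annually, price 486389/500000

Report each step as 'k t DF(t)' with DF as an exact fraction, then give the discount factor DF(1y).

step 1 [1y] swap r/1=109/9891: DF=(1 − 109/9891·(0))/(1+109/9891) = 9891/10000 ≈ 0.989100
step 2 [2y] zero: DF = P = 4733/5000 ≈ 0.946600
step 3 [3y] zero: DF = P = 589/625 ≈ 0.942400
step 4 [4y] bond c/1=23/400: DF=(2269379/2000000 − 23/400·(0.989100+0.946600+0.942400))/(1+23/400) = 1833/2000 ≈ 0.916500
step 5 [5y] bond c/1=1/50: DF=(486389/500000 − 1/50·(0.989100+0.946600+0.942400+0.916500))/(1+1/50) = 8793/10000 ≈ 0.879300

1 1 9891/10000
2 2 4733/5000
3 3 589/625
4 4 1833/2000
5 5 8793/10000
DF(1y) = 9891/10000 ≈ 0.989100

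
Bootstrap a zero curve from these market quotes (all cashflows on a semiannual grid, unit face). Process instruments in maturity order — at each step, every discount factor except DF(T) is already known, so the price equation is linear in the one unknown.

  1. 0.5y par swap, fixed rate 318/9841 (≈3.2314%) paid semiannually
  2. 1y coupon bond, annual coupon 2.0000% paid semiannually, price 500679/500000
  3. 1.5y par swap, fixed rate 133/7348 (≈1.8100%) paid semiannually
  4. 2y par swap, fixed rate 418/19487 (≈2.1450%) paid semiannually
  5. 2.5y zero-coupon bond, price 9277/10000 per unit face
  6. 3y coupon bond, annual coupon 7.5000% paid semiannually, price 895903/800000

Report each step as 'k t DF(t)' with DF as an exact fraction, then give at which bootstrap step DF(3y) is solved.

step 1 [0.5y] swap r/2=159/9841: DF=(1 − 159/9841·(0))/(1+159/9841) = 9841/10000 ≈ 0.984100
step 2 [1y] bond c/2=1/100: DF=(500679/500000 − 1/100·(0.984100))/(1+1/100) = 9817/10000 ≈ 0.981700
step 3 [1.5y] swap r/2=133/14696: DF=(1 − 133/14696·(0.984100+0.981700))/(1+133/14696) = 4867/5000 ≈ 0.973400
step 4 [2y] swap r/2=209/19487: DF=(1 − 209/19487·(0.984100+0.981700+0.973400))/(1+209/19487) = 4791/5000 ≈ 0.958200
step 5 [2.5y] zero: DF = P = 9277/10000 ≈ 0.927700
step 6 [3y] bond c/2=3/80: DF=(895903/800000 − 3/80·(0.984100+0.981700+0.973400+0.958200+0.927700))/(1+3/80) = 181/200 ≈ 0.905000

1 1/2 9841/10000
2 1 9817/10000
3 3/2 4867/5000
4 2 4791/5000
5 5/2 9277/10000
6 3 181/200
DF(3y) is solved at step 6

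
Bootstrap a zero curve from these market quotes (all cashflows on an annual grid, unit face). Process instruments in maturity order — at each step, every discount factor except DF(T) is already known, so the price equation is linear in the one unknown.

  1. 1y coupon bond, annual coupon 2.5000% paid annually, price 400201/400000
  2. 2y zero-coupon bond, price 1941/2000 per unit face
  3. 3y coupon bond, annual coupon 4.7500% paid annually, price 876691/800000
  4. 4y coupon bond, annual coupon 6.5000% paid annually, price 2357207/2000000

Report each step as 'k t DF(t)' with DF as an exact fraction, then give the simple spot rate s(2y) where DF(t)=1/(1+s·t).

step 1 [1y] bond c/1=1/40: DF=(400201/400000 − 1/40·(0))/(1+1/40) = 9761/10000 ≈ 0.976100
step 2 [2y] zero: DF = P = 1941/2000 ≈ 0.970500
step 3 [3y] bond c/1=19/400: DF=(876691/800000 − 19/400·(0.976100+0.970500))/(1+19/400) = 9579/10000 ≈ 0.957900
step 4 [4y] bond c/1=13/200: DF=(2357207/2000000 − 13/200·(0.976100+0.970500+0.957900))/(1+13/200) = 4647/5000 ≈ 0.929400

1 1 9761/10000
2 2 1941/2000
3 3 9579/10000
4 4 4647/5000
s(2y) = (1/(1941/2000) − 1)/(2) = 59/3882 ≈ 1.5198%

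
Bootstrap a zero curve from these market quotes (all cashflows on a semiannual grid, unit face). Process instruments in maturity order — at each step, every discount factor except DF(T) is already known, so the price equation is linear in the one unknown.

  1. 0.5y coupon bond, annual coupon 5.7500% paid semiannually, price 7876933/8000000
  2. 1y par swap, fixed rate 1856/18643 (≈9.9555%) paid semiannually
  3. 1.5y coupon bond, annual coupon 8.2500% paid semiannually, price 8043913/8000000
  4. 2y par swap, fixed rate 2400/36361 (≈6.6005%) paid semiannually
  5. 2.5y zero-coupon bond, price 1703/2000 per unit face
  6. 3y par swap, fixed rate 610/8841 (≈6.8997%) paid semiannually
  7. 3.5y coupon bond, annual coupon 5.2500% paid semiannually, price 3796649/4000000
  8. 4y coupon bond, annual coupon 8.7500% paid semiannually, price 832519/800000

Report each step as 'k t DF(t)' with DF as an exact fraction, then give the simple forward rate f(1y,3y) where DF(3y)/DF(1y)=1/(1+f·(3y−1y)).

1 1/2 9571/10000
2 1 567/625
3 3/2 4459/5000
4 2 22/25
5 5/2 1703/2000
6 3 817/1000
7 7/2 1973/2500
8 4 927/1250
f(1y,3y) = ((567/625)/(817/1000) − 1)/(2) = 451/8170 ≈ 5.5202%

step 1 [0.5y] bond c/2=23/800: DF=(7876933/8000000 − 23/800·(0))/(1+23/800) = 9571/10000 ≈ 0.957100
step 2 [1y] swap r/2=928/18643: DF=(1 − 928/18643·(0.957100))/(1+928/18643) = 567/625 ≈ 0.907200
step 3 [1.5y] bond c/2=33/800: DF=(8043913/8000000 − 33/800·(0.957100+0.907200))/(1+33/800) = 4459/5000 ≈ 0.891800
step 4 [2y] swap r/2=1200/36361: DF=(1 − 1200/36361·(0.957100+0.907200+0.891800))/(1+1200/36361) = 22/25 ≈ 0.880000
step 5 [2.5y] zero: DF = P = 1703/2000 ≈ 0.851500
step 6 [3y] swap r/2=305/8841: DF=(1 − 305/8841·(0.957100+0.907200+0.891800+0.880000+0.851500))/(1+305/8841) = 817/1000 ≈ 0.817000
step 7 [3.5y] bond c/2=21/800: DF=(3796649/4000000 − 21/800·(0.957100+0.907200+0.891800+0.880000+0.851500+0.817000))/(1+21/800) = 1973/2500 ≈ 0.789200
step 8 [4y] bond c/2=7/160: DF=(832519/800000 − 7/160·(0.957100+0.907200+0.891800+0.880000+0.851500+0.817000+0.789200))/(1+7/160) = 927/1250 ≈ 0.741600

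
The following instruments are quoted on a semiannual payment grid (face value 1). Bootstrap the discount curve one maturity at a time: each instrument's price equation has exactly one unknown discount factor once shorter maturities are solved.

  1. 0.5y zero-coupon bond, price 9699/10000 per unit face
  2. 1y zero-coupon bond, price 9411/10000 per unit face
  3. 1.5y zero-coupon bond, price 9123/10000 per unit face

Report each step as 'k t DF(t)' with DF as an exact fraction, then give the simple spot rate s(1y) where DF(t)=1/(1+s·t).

1 1/2 9699/10000
2 1 9411/10000
3 3/2 9123/10000
s(1y) = (1/(9411/10000) − 1)/(1) = 589/9411 ≈ 6.2586%

step 1 [0.5y] zero: DF = P = 9699/10000 ≈ 0.969900
step 2 [1y] zero: DF = P = 9411/10000 ≈ 0.941100
step 3 [1.5y] zero: DF = P = 9123/10000 ≈ 0.912300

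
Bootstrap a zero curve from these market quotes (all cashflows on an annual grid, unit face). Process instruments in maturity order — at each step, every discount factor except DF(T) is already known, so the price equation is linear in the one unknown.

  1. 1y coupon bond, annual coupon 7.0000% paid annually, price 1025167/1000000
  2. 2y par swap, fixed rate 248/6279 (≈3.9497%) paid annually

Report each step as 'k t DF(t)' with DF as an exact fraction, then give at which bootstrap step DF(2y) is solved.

step 1 [1y] bond c/1=7/100: DF=(1025167/1000000 − 7/100·(0))/(1+7/100) = 9581/10000 ≈ 0.958100
step 2 [2y] swap r/1=248/6279: DF=(1 − 248/6279·(0.958100))/(1+248/6279) = 1157/1250 ≈ 0.925600

1 1 9581/10000
2 2 1157/1250
DF(2y) is solved at step 2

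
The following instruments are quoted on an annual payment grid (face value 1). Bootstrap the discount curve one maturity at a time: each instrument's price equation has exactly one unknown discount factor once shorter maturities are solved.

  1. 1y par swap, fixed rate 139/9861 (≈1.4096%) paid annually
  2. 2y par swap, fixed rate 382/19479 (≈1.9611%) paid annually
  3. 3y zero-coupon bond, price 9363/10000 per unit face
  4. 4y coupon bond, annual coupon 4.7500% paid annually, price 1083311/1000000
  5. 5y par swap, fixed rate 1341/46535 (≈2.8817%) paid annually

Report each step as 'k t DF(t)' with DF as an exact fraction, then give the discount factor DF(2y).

1 1 9861/10000
2 2 4809/5000
3 3 9363/10000
4 4 4517/5000
5 5 8659/10000
DF(2y) = 4809/5000 ≈ 0.961800

step 1 [1y] swap r/1=139/9861: DF=(1 − 139/9861·(0))/(1+139/9861) = 9861/10000 ≈ 0.986100
step 2 [2y] swap r/1=382/19479: DF=(1 − 382/19479·(0.986100))/(1+382/19479) = 4809/5000 ≈ 0.961800
step 3 [3y] zero: DF = P = 9363/10000 ≈ 0.936300
step 4 [4y] bond c/1=19/400: DF=(1083311/1000000 − 19/400·(0.986100+0.961800+0.936300))/(1+19/400) = 4517/5000 ≈ 0.903400
step 5 [5y] swap r/1=1341/46535: DF=(1 − 1341/46535·(0.986100+0.961800+0.936300+0.903400))/(1+1341/46535) = 8659/10000 ≈ 0.865900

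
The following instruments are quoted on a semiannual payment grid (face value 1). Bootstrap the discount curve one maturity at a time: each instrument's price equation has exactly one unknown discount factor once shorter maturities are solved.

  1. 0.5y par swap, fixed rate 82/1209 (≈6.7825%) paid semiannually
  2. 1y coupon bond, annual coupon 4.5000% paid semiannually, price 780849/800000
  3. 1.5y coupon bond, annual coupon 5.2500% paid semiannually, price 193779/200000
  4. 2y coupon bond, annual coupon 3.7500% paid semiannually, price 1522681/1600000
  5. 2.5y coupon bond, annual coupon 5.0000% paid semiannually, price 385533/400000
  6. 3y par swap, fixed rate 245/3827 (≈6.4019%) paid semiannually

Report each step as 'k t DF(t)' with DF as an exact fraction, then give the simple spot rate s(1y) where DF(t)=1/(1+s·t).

step 1 [0.5y] swap r/2=41/1209: DF=(1 − 41/1209·(0))/(1+41/1209) = 1209/1250 ≈ 0.967200
step 2 [1y] bond c/2=9/400: DF=(780849/800000 − 9/400·(0.967200))/(1+9/400) = 9333/10000 ≈ 0.933300
step 3 [1.5y] bond c/2=21/800: DF=(193779/200000 − 21/800·(0.967200+0.933300))/(1+21/800) = 1791/2000 ≈ 0.895500
step 4 [2y] bond c/2=3/160: DF=(1522681/1600000 − 3/160·(0.967200+0.933300+0.895500))/(1+3/160) = 8827/10000 ≈ 0.882700
step 5 [2.5y] bond c/2=1/40: DF=(385533/400000 − 1/40·(0.967200+0.933300+0.895500+0.882700))/(1+1/40) = 4253/5000 ≈ 0.850600
step 6 [3y] swap r/2=245/7654: DF=(1 − 245/7654·(0.967200+0.933300+0.895500+0.882700+0.850600))/(1+245/7654) = 1657/2000 ≈ 0.828500

1 1/2 1209/1250
2 1 9333/10000
3 3/2 1791/2000
4 2 8827/10000
5 5/2 4253/5000
6 3 1657/2000
s(1y) = (1/(9333/10000) − 1)/(1) = 667/9333 ≈ 7.1467%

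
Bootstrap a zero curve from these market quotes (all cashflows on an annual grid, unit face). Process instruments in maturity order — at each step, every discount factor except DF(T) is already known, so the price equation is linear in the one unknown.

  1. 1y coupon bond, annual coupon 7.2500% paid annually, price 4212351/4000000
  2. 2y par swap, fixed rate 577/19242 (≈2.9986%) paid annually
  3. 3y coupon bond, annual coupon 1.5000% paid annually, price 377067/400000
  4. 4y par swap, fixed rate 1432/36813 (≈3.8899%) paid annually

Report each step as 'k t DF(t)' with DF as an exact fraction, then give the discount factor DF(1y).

step 1 [1y] bond c/1=29/400: DF=(4212351/4000000 − 29/400·(0))/(1+29/400) = 9819/10000 ≈ 0.981900
step 2 [2y] swap r/1=577/19242: DF=(1 − 577/19242·(0.981900))/(1+577/19242) = 9423/10000 ≈ 0.942300
step 3 [3y] bond c/1=3/200: DF=(377067/400000 − 3/200·(0.981900+0.942300))/(1+3/200) = 9003/10000 ≈ 0.900300
step 4 [4y] swap r/1=1432/36813: DF=(1 − 1432/36813·(0.981900+0.942300+0.900300))/(1+1432/36813) = 1071/1250 ≈ 0.856800

1 1 9819/10000
2 2 9423/10000
3 3 9003/10000
4 4 1071/1250
DF(1y) = 9819/10000 ≈ 0.981900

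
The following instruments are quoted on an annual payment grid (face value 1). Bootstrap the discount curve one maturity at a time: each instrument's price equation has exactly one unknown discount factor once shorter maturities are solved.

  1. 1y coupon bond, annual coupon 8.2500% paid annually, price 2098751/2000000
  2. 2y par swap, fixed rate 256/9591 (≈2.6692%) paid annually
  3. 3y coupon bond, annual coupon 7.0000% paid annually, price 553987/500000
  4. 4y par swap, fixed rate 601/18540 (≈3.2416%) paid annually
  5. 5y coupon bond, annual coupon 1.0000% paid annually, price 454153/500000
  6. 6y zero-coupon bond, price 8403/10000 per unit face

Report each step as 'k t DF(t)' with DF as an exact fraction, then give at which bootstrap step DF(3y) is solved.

1 1 4847/5000
2 2 593/625
3 3 91/100
4 4 4399/5000
5 5 4313/5000
6 6 8403/10000
DF(3y) is solved at step 3

step 1 [1y] bond c/1=33/400: DF=(2098751/2000000 − 33/400·(0))/(1+33/400) = 4847/5000 ≈ 0.969400
step 2 [2y] swap r/1=256/9591: DF=(1 − 256/9591·(0.969400))/(1+256/9591) = 593/625 ≈ 0.948800
step 3 [3y] bond c/1=7/100: DF=(553987/500000 − 7/100·(0.969400+0.948800))/(1+7/100) = 91/100 ≈ 0.910000
step 4 [4y] swap r/1=601/18540: DF=(1 − 601/18540·(0.969400+0.948800+0.910000))/(1+601/18540) = 4399/5000 ≈ 0.879800
step 5 [5y] bond c/1=1/100: DF=(454153/500000 − 1/100·(0.969400+0.948800+0.910000+0.879800))/(1+1/100) = 4313/5000 ≈ 0.862600
step 6 [6y] zero: DF = P = 8403/10000 ≈ 0.840300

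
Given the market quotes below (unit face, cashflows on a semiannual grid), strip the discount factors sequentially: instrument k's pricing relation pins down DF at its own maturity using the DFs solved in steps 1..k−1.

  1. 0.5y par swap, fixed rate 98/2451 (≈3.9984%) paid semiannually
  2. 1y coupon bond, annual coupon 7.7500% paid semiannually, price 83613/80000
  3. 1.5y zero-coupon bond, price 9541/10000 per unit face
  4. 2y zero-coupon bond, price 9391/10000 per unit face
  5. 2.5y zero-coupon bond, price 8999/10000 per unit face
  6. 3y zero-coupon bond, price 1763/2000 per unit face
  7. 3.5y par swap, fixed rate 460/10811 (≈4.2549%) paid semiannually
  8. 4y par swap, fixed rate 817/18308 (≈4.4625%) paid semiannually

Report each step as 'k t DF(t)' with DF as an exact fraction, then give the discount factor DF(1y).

1 1/2 2451/2500
2 1 606/625
3 3/2 9541/10000
4 2 9391/10000
5 5/2 8999/10000
6 3 1763/2000
7 7/2 431/500
8 4 4183/5000
DF(1y) = 606/625 ≈ 0.969600

step 1 [0.5y] swap r/2=49/2451: DF=(1 − 49/2451·(0))/(1+49/2451) = 2451/2500 ≈ 0.980400
step 2 [1y] bond c/2=31/800: DF=(83613/80000 − 31/800·(0.980400))/(1+31/800) = 606/625 ≈ 0.969600
step 3 [1.5y] zero: DF = P = 9541/10000 ≈ 0.954100
step 4 [2y] zero: DF = P = 9391/10000 ≈ 0.939100
step 5 [2.5y] zero: DF = P = 8999/10000 ≈ 0.899900
step 6 [3y] zero: DF = P = 1763/2000 ≈ 0.881500
step 7 [3.5y] swap r/2=230/10811: DF=(1 − 230/10811·(0.980400+0.969600+0.954100+0.939100+0.899900+0.881500))/(1+230/10811) = 431/500 ≈ 0.862000
step 8 [4y] swap r/2=817/36616: DF=(1 − 817/36616·(0.980400+0.969600+0.954100+0.939100+0.899900+0.881500+0.862000))/(1+817/36616) = 4183/5000 ≈ 0.836600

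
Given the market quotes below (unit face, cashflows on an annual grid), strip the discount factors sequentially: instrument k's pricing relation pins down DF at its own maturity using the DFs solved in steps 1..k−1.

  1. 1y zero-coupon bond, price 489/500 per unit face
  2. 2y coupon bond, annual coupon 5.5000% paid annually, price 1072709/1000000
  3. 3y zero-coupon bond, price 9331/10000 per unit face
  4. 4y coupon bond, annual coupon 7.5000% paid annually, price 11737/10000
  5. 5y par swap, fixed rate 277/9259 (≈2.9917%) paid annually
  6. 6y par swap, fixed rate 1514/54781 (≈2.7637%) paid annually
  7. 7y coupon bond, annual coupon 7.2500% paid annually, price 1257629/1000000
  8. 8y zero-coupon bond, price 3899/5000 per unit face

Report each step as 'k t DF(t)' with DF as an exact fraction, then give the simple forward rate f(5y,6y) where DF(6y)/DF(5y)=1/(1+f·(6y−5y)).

step 1 [1y] zero: DF = P = 489/500 ≈ 0.978000
step 2 [2y] bond c/1=11/200: DF=(1072709/1000000 − 11/200·(0.978000))/(1+11/200) = 4829/5000 ≈ 0.965800
step 3 [3y] zero: DF = P = 9331/10000 ≈ 0.933100
step 4 [4y] bond c/1=3/40: DF=(11737/10000 − 3/40·(0.978000+0.965800+0.933100))/(1+3/40) = 8911/10000 ≈ 0.891100
step 5 [5y] swap r/1=277/9259: DF=(1 − 277/9259·(0.978000+0.965800+0.933100+0.891100))/(1+277/9259) = 1723/2000 ≈ 0.861500
step 6 [6y] swap r/1=1514/54781: DF=(1 − 1514/54781·(0.978000+0.965800+0.933100+0.891100+0.861500))/(1+1514/54781) = 4243/5000 ≈ 0.848600
step 7 [7y] bond c/1=29/400: DF=(1257629/1000000 − 29/400·(0.978000+0.965800+0.933100+0.891100+0.861500+0.848600))/(1+29/400) = 8023/10000 ≈ 0.802300
step 8 [8y] zero: DF = P = 3899/5000 ≈ 0.779800

1 1 489/500
2 2 4829/5000
3 3 9331/10000
4 4 8911/10000
5 5 1723/2000
6 6 4243/5000
7 7 8023/10000
8 8 3899/5000
f(5y,6y) = ((1723/2000)/(4243/5000) − 1)/(1) = 129/8486 ≈ 1.5202%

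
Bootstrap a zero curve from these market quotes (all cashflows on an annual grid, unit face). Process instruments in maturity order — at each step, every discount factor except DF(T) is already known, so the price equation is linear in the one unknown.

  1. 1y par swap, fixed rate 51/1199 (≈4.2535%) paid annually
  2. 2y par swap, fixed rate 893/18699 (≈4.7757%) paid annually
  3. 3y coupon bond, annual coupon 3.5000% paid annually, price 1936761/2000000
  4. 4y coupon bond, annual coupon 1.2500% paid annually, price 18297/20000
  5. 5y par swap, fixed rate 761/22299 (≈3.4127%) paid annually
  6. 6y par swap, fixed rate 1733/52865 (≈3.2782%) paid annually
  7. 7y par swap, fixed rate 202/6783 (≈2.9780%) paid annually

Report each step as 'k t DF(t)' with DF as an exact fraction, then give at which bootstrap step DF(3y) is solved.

step 1 [1y] swap r/1=51/1199: DF=(1 − 51/1199·(0))/(1+51/1199) = 1199/1250 ≈ 0.959200
step 2 [2y] swap r/1=893/18699: DF=(1 − 893/18699·(0.959200))/(1+893/18699) = 9107/10000 ≈ 0.910700
step 3 [3y] bond c/1=7/200: DF=(1936761/2000000 − 7/200·(0.959200+0.910700))/(1+7/200) = 2181/2500 ≈ 0.872400
step 4 [4y] bond c/1=1/80: DF=(18297/20000 − 1/80·(0.959200+0.910700+0.872400))/(1+1/80) = 8697/10000 ≈ 0.869700
step 5 [5y] swap r/1=761/22299: DF=(1 − 761/22299·(0.959200+0.910700+0.872400+0.869700))/(1+761/22299) = 4239/5000 ≈ 0.847800
step 6 [6y] swap r/1=1733/52865: DF=(1 − 1733/52865·(0.959200+0.910700+0.872400+0.869700+0.847800))/(1+1733/52865) = 8267/10000 ≈ 0.826700
step 7 [7y] swap r/1=202/6783: DF=(1 − 202/6783·(0.959200+0.910700+0.872400+0.869700+0.847800+0.826700))/(1+202/6783) = 4091/5000 ≈ 0.818200

1 1 1199/1250
2 2 9107/10000
3 3 2181/2500
4 4 8697/10000
5 5 4239/5000
6 6 8267/10000
7 7 4091/5000
DF(3y) is solved at step 3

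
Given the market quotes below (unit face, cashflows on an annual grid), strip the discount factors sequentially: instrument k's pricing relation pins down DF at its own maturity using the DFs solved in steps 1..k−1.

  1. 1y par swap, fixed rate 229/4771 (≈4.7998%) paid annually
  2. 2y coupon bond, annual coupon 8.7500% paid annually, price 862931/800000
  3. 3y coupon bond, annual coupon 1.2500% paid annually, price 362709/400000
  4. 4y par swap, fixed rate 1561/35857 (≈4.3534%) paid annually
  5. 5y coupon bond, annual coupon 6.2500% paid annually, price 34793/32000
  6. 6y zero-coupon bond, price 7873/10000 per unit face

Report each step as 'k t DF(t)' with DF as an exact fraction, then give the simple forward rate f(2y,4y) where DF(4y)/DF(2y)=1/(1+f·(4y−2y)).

1 1 4771/5000
2 2 9151/10000
3 3 349/400
4 4 8439/10000
5 5 2031/2500
6 6 7873/10000
f(2y,4y) = ((9151/10000)/(8439/10000) − 1)/(2) = 356/8439 ≈ 4.2185%

step 1 [1y] swap r/1=229/4771: DF=(1 − 229/4771·(0))/(1+229/4771) = 4771/5000 ≈ 0.954200
step 2 [2y] bond c/1=7/80: DF=(862931/800000 − 7/80·(0.954200))/(1+7/80) = 9151/10000 ≈ 0.915100
step 3 [3y] bond c/1=1/80: DF=(362709/400000 − 1/80·(0.954200+0.915100))/(1+1/80) = 349/400 ≈ 0.872500
step 4 [4y] swap r/1=1561/35857: DF=(1 − 1561/35857·(0.954200+0.915100+0.872500))/(1+1561/35857) = 8439/10000 ≈ 0.843900
step 5 [5y] bond c/1=1/16: DF=(34793/32000 − 1/16·(0.954200+0.915100+0.872500+0.843900))/(1+1/16) = 2031/2500 ≈ 0.812400
step 6 [6y] zero: DF = P = 7873/10000 ≈ 0.787300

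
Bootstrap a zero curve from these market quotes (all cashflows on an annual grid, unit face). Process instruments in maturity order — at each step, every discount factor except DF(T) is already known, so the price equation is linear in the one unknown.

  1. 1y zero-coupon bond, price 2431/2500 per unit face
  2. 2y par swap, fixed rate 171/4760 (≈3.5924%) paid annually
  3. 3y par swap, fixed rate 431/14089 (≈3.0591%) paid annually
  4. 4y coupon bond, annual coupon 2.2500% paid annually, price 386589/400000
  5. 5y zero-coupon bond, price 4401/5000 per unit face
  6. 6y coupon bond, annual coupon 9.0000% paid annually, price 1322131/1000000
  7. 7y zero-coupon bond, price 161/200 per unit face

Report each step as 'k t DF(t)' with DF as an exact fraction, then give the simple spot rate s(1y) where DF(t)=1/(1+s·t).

1 1 2431/2500
2 2 2329/2500
3 3 4569/5000
4 4 552/625
5 5 4401/5000
6 6 8347/10000
7 7 161/200
s(1y) = (1/(2431/2500) − 1)/(1) = 69/2431 ≈ 2.8383%

step 1 [1y] zero: DF = P = 2431/2500 ≈ 0.972400
step 2 [2y] swap r/1=171/4760: DF=(1 − 171/4760·(0.972400))/(1+171/4760) = 2329/2500 ≈ 0.931600
step 3 [3y] swap r/1=431/14089: DF=(1 − 431/14089·(0.972400+0.931600))/(1+431/14089) = 4569/5000 ≈ 0.913800
step 4 [4y] bond c/1=9/400: DF=(386589/400000 − 9/400·(0.972400+0.931600+0.913800))/(1+9/400) = 552/625 ≈ 0.883200
step 5 [5y] zero: DF = P = 4401/5000 ≈ 0.880200
step 6 [6y] bond c/1=9/100: DF=(1322131/1000000 − 9/100·(0.972400+0.931600+0.913800+0.883200+0.880200))/(1+9/100) = 8347/10000 ≈ 0.834700
step 7 [7y] zero: DF = P = 161/200 ≈ 0.805000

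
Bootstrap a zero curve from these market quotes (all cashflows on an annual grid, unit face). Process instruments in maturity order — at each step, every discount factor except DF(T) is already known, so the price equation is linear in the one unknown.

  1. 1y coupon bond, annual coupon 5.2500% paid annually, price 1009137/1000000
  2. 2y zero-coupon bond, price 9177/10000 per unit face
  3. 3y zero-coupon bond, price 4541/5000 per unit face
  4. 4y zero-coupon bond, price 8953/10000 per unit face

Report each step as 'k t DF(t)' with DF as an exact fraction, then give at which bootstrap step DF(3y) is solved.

1 1 2397/2500
2 2 9177/10000
3 3 4541/5000
4 4 8953/10000
DF(3y) is solved at step 3

step 1 [1y] bond c/1=21/400: DF=(1009137/1000000 − 21/400·(0))/(1+21/400) = 2397/2500 ≈ 0.958800
step 2 [2y] zero: DF = P = 9177/10000 ≈ 0.917700
step 3 [3y] zero: DF = P = 4541/5000 ≈ 0.908200
step 4 [4y] zero: DF = P = 8953/10000 ≈ 0.895300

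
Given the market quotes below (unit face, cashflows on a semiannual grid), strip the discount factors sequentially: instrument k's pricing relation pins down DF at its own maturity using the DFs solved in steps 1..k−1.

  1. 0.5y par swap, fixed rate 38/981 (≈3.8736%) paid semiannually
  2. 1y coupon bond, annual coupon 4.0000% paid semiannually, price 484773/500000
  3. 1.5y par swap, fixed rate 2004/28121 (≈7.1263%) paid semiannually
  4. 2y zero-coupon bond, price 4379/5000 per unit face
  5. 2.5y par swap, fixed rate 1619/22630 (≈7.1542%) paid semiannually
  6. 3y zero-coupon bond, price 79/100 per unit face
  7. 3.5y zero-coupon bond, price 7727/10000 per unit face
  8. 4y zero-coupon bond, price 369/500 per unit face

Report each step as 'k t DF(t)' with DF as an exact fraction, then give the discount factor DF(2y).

step 1 [0.5y] swap r/2=19/981: DF=(1 − 19/981·(0))/(1+19/981) = 981/1000 ≈ 0.981000
step 2 [1y] bond c/2=1/50: DF=(484773/500000 − 1/50·(0.981000))/(1+1/50) = 9313/10000 ≈ 0.931300
step 3 [1.5y] swap r/2=1002/28121: DF=(1 − 1002/28121·(0.981000+0.931300))/(1+1002/28121) = 4499/5000 ≈ 0.899800
step 4 [2y] zero: DF = P = 4379/5000 ≈ 0.875800
step 5 [2.5y] swap r/2=1619/45260: DF=(1 − 1619/45260·(0.981000+0.931300+0.899800+0.875800))/(1+1619/45260) = 8381/10000 ≈ 0.838100
step 6 [3y] zero: DF = P = 79/100 ≈ 0.790000
step 7 [3.5y] zero: DF = P = 7727/10000 ≈ 0.772700
step 8 [4y] zero: DF = P = 369/500 ≈ 0.738000

1 1/2 981/1000
2 1 9313/10000
3 3/2 4499/5000
4 2 4379/5000
5 5/2 8381/10000
6 3 79/100
7 7/2 7727/10000
8 4 369/500
DF(2y) = 4379/5000 ≈ 0.875800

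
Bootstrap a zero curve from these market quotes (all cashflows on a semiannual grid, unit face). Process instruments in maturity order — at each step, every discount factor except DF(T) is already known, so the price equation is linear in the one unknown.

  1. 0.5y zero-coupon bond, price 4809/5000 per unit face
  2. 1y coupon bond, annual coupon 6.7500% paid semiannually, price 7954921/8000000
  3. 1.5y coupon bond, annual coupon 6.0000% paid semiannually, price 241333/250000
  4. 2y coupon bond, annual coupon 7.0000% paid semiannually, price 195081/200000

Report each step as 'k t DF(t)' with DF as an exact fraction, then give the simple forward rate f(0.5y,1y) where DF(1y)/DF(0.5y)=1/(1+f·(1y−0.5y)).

1 1/2 4809/5000
2 1 1861/2000
3 3/2 8821/10000
4 2 4243/5000
f(0.5y,1y) = ((4809/5000)/(1861/2000) − 1)/(1/2) = 626/9305 ≈ 6.7276%

step 1 [0.5y] zero: DF = P = 4809/5000 ≈ 0.961800
step 2 [1y] bond c/2=27/800: DF=(7954921/8000000 − 27/800·(0.961800))/(1+27/800) = 1861/2000 ≈ 0.930500
step 3 [1.5y] bond c/2=3/100: DF=(241333/250000 − 3/100·(0.961800+0.930500))/(1+3/100) = 8821/10000 ≈ 0.882100
step 4 [2y] bond c/2=7/200: DF=(195081/200000 − 7/200·(0.961800+0.930500+0.882100))/(1+7/200) = 4243/5000 ≈ 0.848600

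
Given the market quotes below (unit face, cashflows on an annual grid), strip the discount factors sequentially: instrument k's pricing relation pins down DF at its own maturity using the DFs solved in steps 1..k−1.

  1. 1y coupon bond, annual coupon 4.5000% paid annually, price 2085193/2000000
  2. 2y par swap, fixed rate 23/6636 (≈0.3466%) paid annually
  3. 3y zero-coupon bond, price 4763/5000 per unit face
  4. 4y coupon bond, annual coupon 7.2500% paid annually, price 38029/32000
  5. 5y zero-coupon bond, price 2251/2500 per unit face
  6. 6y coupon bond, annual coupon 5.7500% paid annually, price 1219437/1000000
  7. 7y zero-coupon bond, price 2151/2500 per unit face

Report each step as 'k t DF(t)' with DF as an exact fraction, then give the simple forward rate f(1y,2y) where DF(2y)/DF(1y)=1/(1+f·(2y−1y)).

step 1 [1y] bond c/1=9/200: DF=(2085193/2000000 − 9/200·(0))/(1+9/200) = 9977/10000 ≈ 0.997700
step 2 [2y] swap r/1=23/6636: DF=(1 − 23/6636·(0.997700))/(1+23/6636) = 9931/10000 ≈ 0.993100
step 3 [3y] zero: DF = P = 4763/5000 ≈ 0.952600
step 4 [4y] bond c/1=29/400: DF=(38029/32000 − 29/400·(0.997700+0.993100+0.952600))/(1+29/400) = 9091/10000 ≈ 0.909100
step 5 [5y] zero: DF = P = 2251/2500 ≈ 0.900400
step 6 [6y] bond c/1=23/400: DF=(1219437/1000000 − 23/400·(0.997700+0.993100+0.952600+0.909100+0.900400))/(1+23/400) = 8947/10000 ≈ 0.894700
step 7 [7y] zero: DF = P = 2151/2500 ≈ 0.860400

1 1 9977/10000
2 2 9931/10000
3 3 4763/5000
4 4 9091/10000
5 5 2251/2500
6 6 8947/10000
7 7 2151/2500
f(1y,2y) = ((9977/10000)/(9931/10000) − 1)/(1) = 46/9931 ≈ 0.4632%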